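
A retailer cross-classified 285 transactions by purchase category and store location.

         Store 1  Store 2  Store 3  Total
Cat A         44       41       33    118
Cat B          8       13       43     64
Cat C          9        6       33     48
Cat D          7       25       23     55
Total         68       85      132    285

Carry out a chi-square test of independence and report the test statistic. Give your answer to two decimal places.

48.05

Grand total N = 285.
Expected counts (row total × column total / N):
  Cat A, Store 1: 118×68/285 = 28.1544
  Cat A, Store 2: 118×85/285 = 35.1930
  Cat A, Store 3: 118×132/285 = 54.6526
  Cat B, Store 1: 64×68/285 = 15.2702
  Cat B, Store 2: 64×85/285 = 19.0877
  Cat B, Store 3: 64×132/285 = 29.6421
  Cat C, Store 1: 48×68/285 = 11.4526
  Cat C, Store 2: 48×85/285 = 14.3158
  Cat C, Store 3: 48×132/285 = 22.2316
  Cat D, Store 1: 55×68/285 = 13.1228
  Cat D, Store 2: 55×85/285 = 16.4035
  Cat D, Store 3: 55×132/285 = 25.4737
Contributions (O − E)²/E:
  (44 − 28.1544)²/28.1544 = 8.9181
  (41 − 35.1930)²/35.1930 = 0.9582
  (33 − 54.6526)²/54.6526 = 8.5785
  (8 − 15.2702)²/15.2702 = 3.4614
  (13 − 19.0877)²/19.0877 = 1.9416
  (43 − 29.6421)²/29.6421 = 6.0196
  (9 − 11.4526)²/11.4526 = 0.5252
  (6 − 14.3158)²/14.3158 = 4.8305
  (33 − 22.2316)²/22.2316 = 5.2159
  (7 − 13.1228)²/13.1228 = 2.8568
  (25 − 16.4035)²/16.4035 = 4.5051
  (23 − 25.4737)²/25.4737 = 0.2402
χ² = 8.9181 + 0.9582 + 8.5785 + 3.4614 + 1.9416 + 6.0196 + 0.5252 + 4.8305 + 5.2159 + 2.8568 + 4.5051 + 0.2402 = 48.05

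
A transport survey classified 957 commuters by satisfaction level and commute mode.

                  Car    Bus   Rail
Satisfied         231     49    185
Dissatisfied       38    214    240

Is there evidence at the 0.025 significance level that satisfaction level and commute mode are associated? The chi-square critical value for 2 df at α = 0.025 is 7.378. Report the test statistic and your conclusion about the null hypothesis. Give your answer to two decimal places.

248.54; reject H₀

Row totals: 465, 492. Column totals: 269, 263, 425. Grand total N = 957.
Expected counts (row total × column total / N):
  Satisfied, Car: 465×269/957 = 130.705
  Satisfied, Bus: 465×263/957 = 127.790
  Satisfied, Rail: 465×425/957 = 206.505
  Dissatisfied, Car: 492×269/957 = 138.295
  Dissatisfied, Bus: 492×263/957 = 135.210
  Dissatisfied, Rail: 492×425/957 = 218.495
Contributions (O − E)²/E:
  (231 − 130.705)²/130.705 = 76.9602
  (49 − 127.790)²/127.790 = 48.5786
  (185 − 206.505)²/206.505 = 2.2395
  (38 − 138.295)²/138.295 = 72.7364
  (214 − 135.210)²/135.210 = 45.9128
  (240 − 218.495)²/218.495 = 2.1166
χ² = 76.9602 + 48.5786 + 2.2395 + 72.7364 + 45.9128 + 2.1166 = 248.54
df = (2−1)(3−1) = 2. Since 248.54 > 7.378, reject the null hypothesis of independence at α = 0.025.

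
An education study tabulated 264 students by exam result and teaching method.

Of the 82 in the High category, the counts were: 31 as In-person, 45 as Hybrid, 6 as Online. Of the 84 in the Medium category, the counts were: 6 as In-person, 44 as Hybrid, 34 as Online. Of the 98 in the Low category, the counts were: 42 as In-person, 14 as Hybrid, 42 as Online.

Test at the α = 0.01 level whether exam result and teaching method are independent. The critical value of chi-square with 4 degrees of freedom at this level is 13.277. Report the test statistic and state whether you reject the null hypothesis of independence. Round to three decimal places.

67.915; reject H₀

Row totals: 82, 84, 98. Column totals: 79, 103, 82. Grand total N = 264.
Expected counts (row total × column total / N):
  High, In-person: 82×79/264 = 24.5379
  High, Hybrid: 82×103/264 = 31.9924
  High, Online: 82×82/264 = 25.4697
  Medium, In-person: 84×79/264 = 25.1364
  Medium, Hybrid: 84×103/264 = 32.7727
  Medium, Online: 84×82/264 = 26.0909
  Low, In-person: 98×79/264 = 29.3258
  Low, Hybrid: 98×103/264 = 38.2348
  Low, Online: 98×82/264 = 30.4394
Contributions (O − E)²/E:
  (31 − 24.5379)²/24.5379 = 1.7018
  (45 − 31.9924)²/31.9924 = 5.2887
  (6 − 25.4697)²/25.4697 = 14.8831
  (6 − 25.1364)²/25.1364 = 14.5686
  (44 − 32.7727)²/32.7727 = 3.8463
  (34 − 26.0909)²/26.0909 = 2.3975
  (42 − 29.3258)²/29.3258 = 5.4776
  (14 − 38.2348)²/38.2348 = 15.3610
  (42 − 30.4394)²/30.4394 = 4.3906
χ² = 1.7018 + 5.2887 + 14.8831 + 14.5686 + 3.8463 + 2.3975 + 5.4776 + 15.3610 + 4.3906 = 67.915
df = (3−1)(3−1) = 4. Since 67.915 > 13.277, reject the null hypothesis of independence at α = 0.01.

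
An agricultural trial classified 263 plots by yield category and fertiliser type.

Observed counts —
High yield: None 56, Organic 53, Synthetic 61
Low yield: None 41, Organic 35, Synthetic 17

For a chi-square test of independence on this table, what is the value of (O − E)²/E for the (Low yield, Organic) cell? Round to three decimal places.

0.484

Row total (Low yield) = 93; column total (Organic) = 88; N = 263.
Expected count E = 93 × 88 / 263 = 31.1179.
Contribution = (O − E)²/E = (35 − 31.1179)² / 31.1179 = 0.484.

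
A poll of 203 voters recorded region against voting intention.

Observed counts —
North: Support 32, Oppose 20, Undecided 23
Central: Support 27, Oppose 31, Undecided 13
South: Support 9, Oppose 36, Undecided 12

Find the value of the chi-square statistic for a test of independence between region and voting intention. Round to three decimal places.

Row totals: 75, 71, 57. Column totals: 68, 87, 48. Grand total N = 203.
Expected counts (row total × column total / N):
  North, Support: 75×68/203 = 25.1232
  North, Oppose: 75×87/203 = 32.1429
  North, Undecided: 75×48/203 = 17.7340
  Central, Support: 71×68/203 = 23.7833
  Central, Oppose: 71×87/203 = 30.4286
  Central, Undecided: 71×48/203 = 16.7882
  South, Support: 57×68/203 = 19.0936
  South, Oppose: 57×87/203 = 24.4286
  South, Undecided: 57×48/203 = 13.4778
Contributions (O − E)²/E:
  (32 − 25.1232)²/25.1232 = 1.8823
  (20 − 32.1429)²/32.1429 = 4.5873
  (23 − 17.7340)²/17.7340 = 1.5637
  (27 − 23.7833)²/23.7833 = 0.4351
  (31 − 30.4286)²/30.4286 = 0.0107
  (13 − 16.7882)²/16.7882 = 0.8548
  (9 − 19.0936)²/19.0936 = 5.3359
  (36 − 24.4286)²/24.4286 = 5.4812
  (12 − 13.4778)²/13.4778 = 0.1620
χ² = 1.8823 + 4.5873 + 1.5637 + 0.4351 + 0.0107 + 0.8548 + 5.3359 + 5.4812 + 0.1620 = 20.313

20.313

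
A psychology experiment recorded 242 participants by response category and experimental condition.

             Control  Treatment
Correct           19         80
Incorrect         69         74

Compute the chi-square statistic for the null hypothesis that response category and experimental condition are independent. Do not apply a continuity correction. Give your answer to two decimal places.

Row totals: 99, 143. Column totals: 88, 154. Grand total N = 242.
Expected counts (row total × column total / N):
  Correct, Control: 99×88/242 = 36.000
  Correct, Treatment: 99×154/242 = 63.000
  Incorrect, Control: 143×88/242 = 52.000
  Incorrect, Treatment: 143×154/242 = 91.000
Contributions (O − E)²/E:
  (19 − 36.000)²/36.000 = 8.0278
  (80 − 63.000)²/63.000 = 4.5873
  (69 − 52.000)²/52.000 = 5.5577
  (74 − 91.000)²/91.000 = 3.1758
χ² = 8.0278 + 4.5873 + 5.5577 + 3.1758 = 21.35

21.35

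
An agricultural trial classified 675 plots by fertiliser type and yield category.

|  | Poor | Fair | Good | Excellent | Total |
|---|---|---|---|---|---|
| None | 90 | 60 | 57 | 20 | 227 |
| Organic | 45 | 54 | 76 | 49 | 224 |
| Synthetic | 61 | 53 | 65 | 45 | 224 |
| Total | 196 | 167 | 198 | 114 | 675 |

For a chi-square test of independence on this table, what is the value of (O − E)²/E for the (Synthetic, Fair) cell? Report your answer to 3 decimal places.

Row total (Synthetic) = 224; column total (Fair) = 167; N = 675.
Expected count E = 224 × 167 / 675 = 55.41926.
Contribution = (O − E)²/E = (53 − 55.41926)² / 55.41926 = 0.106.

0.106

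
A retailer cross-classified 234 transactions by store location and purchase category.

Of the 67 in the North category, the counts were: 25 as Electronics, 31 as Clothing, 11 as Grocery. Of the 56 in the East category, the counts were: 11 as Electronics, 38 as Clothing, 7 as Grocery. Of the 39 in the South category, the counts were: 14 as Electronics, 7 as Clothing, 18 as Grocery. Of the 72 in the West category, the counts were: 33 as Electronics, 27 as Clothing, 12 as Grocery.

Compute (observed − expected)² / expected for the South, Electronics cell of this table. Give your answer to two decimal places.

0.00

Row total (South) = 39; column total (Electronics) = 83; N = 234.
Expected count E = 39 × 83 / 234 = 13.833.
Contribution = (O − E)²/E = (14 − 13.833)² / 13.833 = 0.00.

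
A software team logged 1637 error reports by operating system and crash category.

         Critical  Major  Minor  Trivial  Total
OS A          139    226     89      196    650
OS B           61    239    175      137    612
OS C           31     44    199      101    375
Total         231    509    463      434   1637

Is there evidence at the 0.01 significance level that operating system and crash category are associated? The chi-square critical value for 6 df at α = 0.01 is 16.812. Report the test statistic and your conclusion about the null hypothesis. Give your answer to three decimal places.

238.982; reject H₀

Grand total N = 1637.
Expected counts (row total × column total / N):
  OS A, Critical: 650×231/1637 = 91.72266
  OS A, Major: 650×509/1637 = 202.10751
  OS A, Minor: 650×463/1637 = 183.84239
  OS A, Trivial: 650×434/1637 = 172.32743
  OS B, Critical: 612×231/1637 = 86.36042
  OS B, Major: 612×509/1637 = 190.29200
  OS B, Minor: 612×463/1637 = 173.09469
  OS B, Trivial: 612×434/1637 = 162.25290
  OS C, Critical: 375×231/1637 = 52.91692
  OS C, Major: 375×509/1637 = 116.60049
  OS C, Minor: 375×463/1637 = 106.06292
  OS C, Trivial: 375×434/1637 = 99.41967
Contributions (O − E)²/E:
  (139 − 91.72266)²/91.72266 = 24.3685
  (226 − 202.10751)²/202.10751 = 2.8245
  (89 − 183.84239)²/183.84239 = 48.9282
  (196 − 172.32743)²/172.32743 = 3.2519
  (61 − 86.36042)²/86.36042 = 7.4473
  (239 − 190.29200)²/190.29200 = 12.4675
  (175 − 173.09469)²/173.09469 = 0.0210
  (137 − 162.25290)²/162.25290 = 3.9303
  (31 − 52.91692)²/52.91692 = 9.0775
  (44 − 116.60049)²/116.60049 = 45.2042
  (199 − 106.06292)²/106.06292 = 81.4356
  (101 − 99.41967)²/99.41967 = 0.0251
χ² = 24.3685 + 2.8245 + 48.9282 + 3.2519 + 7.4473 + 12.4675 + 0.0210 + 3.9303 + 9.0775 + 45.2042 + 81.4356 + 0.0251 = 238.982
df = (3−1)(4−1) = 6. Since 238.982 > 16.812, reject the null hypothesis of independence at α = 0.01.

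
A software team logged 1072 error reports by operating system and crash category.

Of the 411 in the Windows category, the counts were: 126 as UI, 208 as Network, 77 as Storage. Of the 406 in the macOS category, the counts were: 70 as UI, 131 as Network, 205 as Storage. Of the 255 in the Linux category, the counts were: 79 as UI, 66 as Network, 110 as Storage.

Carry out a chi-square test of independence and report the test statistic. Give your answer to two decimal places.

Row totals: 411, 406, 255. Column totals: 275, 405, 392. Grand total N = 1072.
Expected counts (row total × column total / N):
  Windows, UI: 411×275/1072 = 105.434
  Windows, Network: 411×405/1072 = 155.275
  Windows, Storage: 411×392/1072 = 150.291
  macOS, UI: 406×275/1072 = 104.151
  macOS, Network: 406×405/1072 = 153.386
  macOS, Storage: 406×392/1072 = 148.463
  Linux, UI: 255×275/1072 = 65.415
  Linux, Network: 255×405/1072 = 96.339
  Linux, Storage: 255×392/1072 = 93.246
Contributions (O − E)²/E:
  (126 − 105.434)²/105.434 = 4.0116
  (208 − 155.275)²/155.275 = 17.9032
  (77 − 150.291)²/150.291 = 35.7411
  (70 − 104.151)²/104.151 = 11.1981
  (131 − 153.386)²/153.386 = 3.2671
  (205 − 148.463)²/148.463 = 21.5302
  (79 − 65.415)²/65.415 = 2.8213
  (66 − 96.339)²/96.339 = 9.5543
  (110 − 93.246)²/93.246 = 3.0103
χ² = 4.0116 + 17.9032 + 35.7411 + 11.1981 + 3.2671 + 21.5302 + 2.8213 + 9.5543 + 3.0103 = 109.04

109.04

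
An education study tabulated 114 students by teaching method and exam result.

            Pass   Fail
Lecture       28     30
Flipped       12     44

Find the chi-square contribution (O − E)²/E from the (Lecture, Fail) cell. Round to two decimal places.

1.55

Row total (Lecture) = 58; column total (Fail) = 74; N = 114.
Expected count E = 58 × 74 / 114 = 37.64912.
Contribution = (O − E)²/E = (30 − 37.64912)² / 37.64912 = 1.55.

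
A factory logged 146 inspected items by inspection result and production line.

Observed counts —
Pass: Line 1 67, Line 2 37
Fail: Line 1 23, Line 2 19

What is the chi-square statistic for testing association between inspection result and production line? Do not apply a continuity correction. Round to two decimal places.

Row totals: 104, 42. Column totals: 90, 56. Grand total N = 146.
Expected counts (row total × column total / N):
  Pass, Line 1: 104×90/146 = 64.110
  Pass, Line 2: 104×56/146 = 39.890
  Fail, Line 1: 42×90/146 = 25.890
  Fail, Line 2: 42×56/146 = 16.110
Contributions (O − E)²/E:
  (67 − 64.110)²/64.110 = 0.1303
  (37 − 39.890)²/39.890 = 0.2094
  (23 − 25.890)²/25.890 = 0.3226
  (19 − 16.110)²/16.110 = 0.5184
χ² = 0.1303 + 0.2094 + 0.3226 + 0.5184 = 1.18

1.18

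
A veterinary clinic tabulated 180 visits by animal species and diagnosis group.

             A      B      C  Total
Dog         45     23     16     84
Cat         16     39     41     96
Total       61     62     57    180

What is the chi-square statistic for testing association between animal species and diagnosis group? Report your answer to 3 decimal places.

Grand total N = 180.
Expected counts (row total × column total / N):
  Dog, A: 84×61/180 = 28.4667
  Dog, B: 84×62/180 = 28.9333
  Dog, C: 84×57/180 = 26.6000
  Cat, A: 96×61/180 = 32.5333
  Cat, B: 96×62/180 = 33.0667
  Cat, C: 96×57/180 = 30.4000
Contributions (O − E)²/E:
  (45 − 28.4667)²/28.4667 = 9.6024
  (23 − 28.9333)²/28.9333 = 1.2167
  (16 − 26.6000)²/26.6000 = 4.2241
  (16 − 32.5333)²/32.5333 = 8.4022
  (39 − 33.0667)²/33.0667 = 1.0646
  (41 − 30.4000)²/30.4000 = 3.6961
χ² = 9.6024 + 1.2167 + 4.2241 + 8.4022 + 1.0646 + 3.6961 = 28.206

28.206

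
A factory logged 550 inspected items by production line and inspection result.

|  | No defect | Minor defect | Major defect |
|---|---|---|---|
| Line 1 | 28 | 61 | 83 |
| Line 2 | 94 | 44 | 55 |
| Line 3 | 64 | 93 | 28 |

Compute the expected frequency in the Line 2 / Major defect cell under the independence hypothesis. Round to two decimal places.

58.25

Row total (Line 2) = 193; column total (Major defect) = 166; grand total N = 550.
Expected count = (row total × column total) / N = 193 × 166 / 550 = 58.25.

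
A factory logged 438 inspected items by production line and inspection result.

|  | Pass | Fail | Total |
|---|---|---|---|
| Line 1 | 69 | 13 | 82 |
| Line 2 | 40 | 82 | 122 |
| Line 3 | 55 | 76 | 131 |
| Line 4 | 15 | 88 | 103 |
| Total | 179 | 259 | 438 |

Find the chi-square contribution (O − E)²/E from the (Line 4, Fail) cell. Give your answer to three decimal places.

12.052

Row total (Line 4) = 103; column total (Fail) = 259; N = 438.
Expected count E = 103 × 259 / 438 = 60.9064.
Contribution = (O − E)²/E = (88 − 60.9064)² / 60.9064 = 12.052.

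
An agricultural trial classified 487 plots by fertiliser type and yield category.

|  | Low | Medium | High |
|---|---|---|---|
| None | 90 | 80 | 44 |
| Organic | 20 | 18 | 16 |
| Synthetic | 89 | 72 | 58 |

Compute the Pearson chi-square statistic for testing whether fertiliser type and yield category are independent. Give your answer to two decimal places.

3.24

Row totals: 214, 54, 219. Column totals: 199, 170, 118. Grand total N = 487.
Expected counts (row total × column total / N):
  None, Low: 214×199/487 = 87.446
  None, Medium: 214×170/487 = 74.702
  None, High: 214×118/487 = 51.852
  Organic, Low: 54×199/487 = 22.066
  Organic, Medium: 54×170/487 = 18.850
  Organic, High: 54×118/487 = 13.084
  Synthetic, Low: 219×199/487 = 89.489
  Synthetic, Medium: 219×170/487 = 76.448
  Synthetic, High: 219×118/487 = 53.064
Contributions (O − E)²/E:
  (90 − 87.446)²/87.446 = 0.0746
  (80 − 74.702)²/74.702 = 0.3757
  (44 − 51.852)²/51.852 = 1.1890
  (20 − 22.066)²/22.066 = 0.1934
  (18 − 18.850)²/18.850 = 0.0383
  (16 − 13.084)²/13.084 = 0.6499
  (89 − 89.489)²/89.489 = 0.0027
  (72 − 76.448)²/76.448 = 0.2588
  (58 − 53.064)²/53.064 = 0.4591
χ² = 0.0746 + 0.3757 + 1.1890 + 0.1934 + 0.0383 + 0.6499 + 0.0027 + 0.2588 + 0.4591 = 3.24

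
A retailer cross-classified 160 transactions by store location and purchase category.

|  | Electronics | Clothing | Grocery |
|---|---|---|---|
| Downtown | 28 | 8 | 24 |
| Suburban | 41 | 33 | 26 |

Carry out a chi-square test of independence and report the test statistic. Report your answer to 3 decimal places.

8.291

Row totals: 60, 100. Column totals: 69, 41, 50. Grand total N = 160.
Expected counts (row total × column total / N):
  Downtown, Electronics: 60×69/160 = 25.8750
  Downtown, Clothing: 60×41/160 = 15.3750
  Downtown, Grocery: 60×50/160 = 18.7500
  Suburban, Electronics: 100×69/160 = 43.1250
  Suburban, Clothing: 100×41/160 = 25.6250
  Suburban, Grocery: 100×50/160 = 31.2500
Contributions (O − E)²/E:
  (28 − 25.8750)²/25.8750 = 0.1745
  (8 − 15.3750)²/15.3750 = 3.5376
  (24 − 18.7500)²/18.7500 = 1.4700
  (41 − 43.1250)²/43.1250 = 0.1047
  (33 − 25.6250)²/25.6250 = 2.1226
  (26 − 31.2500)²/31.2500 = 0.8820
χ² = 0.1745 + 3.5376 + 1.4700 + 0.1047 + 2.1226 + 0.8820 = 8.291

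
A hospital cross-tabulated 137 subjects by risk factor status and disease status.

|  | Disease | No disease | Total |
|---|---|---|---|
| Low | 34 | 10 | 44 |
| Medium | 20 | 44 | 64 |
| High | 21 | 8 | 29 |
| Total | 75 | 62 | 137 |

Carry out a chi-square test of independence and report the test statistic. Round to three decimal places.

26.927

Grand total N = 137.
Expected counts (row total × column total / N):
  Low, Disease: 44×75/137 = 24.08759
  Low, No disease: 44×62/137 = 19.91241
  Medium, Disease: 64×75/137 = 35.03650
  Medium, No disease: 64×62/137 = 28.96350
  High, Disease: 29×75/137 = 15.87591
  High, No disease: 29×62/137 = 13.12409
Contributions (O − E)²/E:
  (34 − 24.08759)²/24.08759 = 4.0791
  (10 − 19.91241)²/19.91241 = 4.9344
  (20 − 35.03650)²/35.03650 = 6.4532
  (44 − 28.96350)²/28.96350 = 7.8063
  (21 − 15.87591)²/15.87591 = 1.6538
  (8 − 13.12409)²/13.12409 = 2.0006
χ² = 4.0791 + 4.9344 + 6.4532 + 7.8063 + 1.6538 + 2.0006 = 26.927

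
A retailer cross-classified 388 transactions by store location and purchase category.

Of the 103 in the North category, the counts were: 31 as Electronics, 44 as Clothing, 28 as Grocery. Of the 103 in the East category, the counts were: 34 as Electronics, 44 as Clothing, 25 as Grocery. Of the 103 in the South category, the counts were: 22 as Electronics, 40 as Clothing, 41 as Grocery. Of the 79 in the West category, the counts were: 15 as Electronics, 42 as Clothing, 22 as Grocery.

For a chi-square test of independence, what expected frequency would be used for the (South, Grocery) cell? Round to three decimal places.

30.794

Row total (South) = 103; column total (Grocery) = 116; grand total N = 388.
Expected count = (row total × column total) / N = 103 × 116 / 388 = 30.794.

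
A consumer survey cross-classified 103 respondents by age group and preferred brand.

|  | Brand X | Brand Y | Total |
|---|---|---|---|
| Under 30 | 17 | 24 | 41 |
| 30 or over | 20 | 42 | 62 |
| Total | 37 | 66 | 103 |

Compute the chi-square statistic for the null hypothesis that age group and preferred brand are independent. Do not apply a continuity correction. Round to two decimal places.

Grand total N = 103.
Expected counts (row total × column total / N):
  Under 30, Brand X: 41×37/103 = 14.728
  Under 30, Brand Y: 41×66/103 = 26.272
  30 or over, Brand X: 62×37/103 = 22.272
  30 or over, Brand Y: 62×66/103 = 39.728
Contributions (O − E)²/E:
  (17 − 14.728)²/14.728 = 0.3505
  (24 − 26.272)²/26.272 = 0.1965
  (20 − 22.272)²/22.272 = 0.2318
  (42 − 39.728)²/39.728 = 0.1299
χ² = 0.3505 + 0.1965 + 0.2318 + 0.1299 = 0.91

0.91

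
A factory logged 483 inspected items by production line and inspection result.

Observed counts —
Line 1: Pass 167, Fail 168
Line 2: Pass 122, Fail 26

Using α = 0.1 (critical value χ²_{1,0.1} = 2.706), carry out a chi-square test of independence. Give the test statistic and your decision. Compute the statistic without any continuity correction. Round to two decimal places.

45.34; reject H₀

Row totals: 335, 148. Column totals: 289, 194. Grand total N = 483.
Expected counts (row total × column total / N):
  Line 1, Pass: 335×289/483 = 200.445
  Line 1, Fail: 335×194/483 = 134.555
  Line 2, Pass: 148×289/483 = 88.555
  Line 2, Fail: 148×194/483 = 59.445
Contributions (O − E)²/E:
  (167 − 200.445)²/200.445 = 5.5804
  (168 − 134.555)²/134.555 = 8.3131
  (122 − 88.555)²/88.555 = 12.6313
  (26 − 59.445)²/59.445 = 18.8169
χ² = 5.5804 + 8.3131 + 12.6313 + 18.8169 = 45.34
df = (2−1)(2−1) = 1. Since 45.34 > 2.706, reject the null hypothesis of independence at α = 0.1.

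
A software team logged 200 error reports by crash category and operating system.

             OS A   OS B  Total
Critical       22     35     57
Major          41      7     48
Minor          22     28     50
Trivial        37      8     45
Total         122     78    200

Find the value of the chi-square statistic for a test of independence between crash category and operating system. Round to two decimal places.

Grand total N = 200.
Expected counts (row total × column total / N):
  Critical, OS A: 57×122/200 = 34.770
  Critical, OS B: 57×78/200 = 22.230
  Major, OS A: 48×122/200 = 29.280
  Major, OS B: 48×78/200 = 18.720
  Minor, OS A: 50×122/200 = 30.500
  Minor, OS B: 50×78/200 = 19.500
  Trivial, OS A: 45×122/200 = 27.450
  Trivial, OS B: 45×78/200 = 17.550
Contributions (O − E)²/E:
  (22 − 34.770)²/34.770 = 4.6900
  (35 − 22.230)²/22.230 = 7.3357
  (41 − 29.280)²/29.280 = 4.6912
  (7 − 18.720)²/18.720 = 7.3375
  (22 − 30.500)²/30.500 = 2.3689
  (28 − 19.500)²/19.500 = 3.7051
  (37 − 27.450)²/27.450 = 3.3225
  (8 − 17.550)²/17.550 = 5.1967
χ² = 4.6900 + 7.3357 + 4.6912 + 7.3375 + 2.3689 + 3.7051 + 3.3225 + 5.1967 = 38.65

38.65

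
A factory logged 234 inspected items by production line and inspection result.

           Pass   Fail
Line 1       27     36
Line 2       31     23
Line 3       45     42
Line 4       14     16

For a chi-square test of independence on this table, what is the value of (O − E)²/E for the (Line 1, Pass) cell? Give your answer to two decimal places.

Row total (Line 1) = 63; column total (Pass) = 117; N = 234.
Expected count E = 63 × 117 / 234 = 31.500.
Contribution = (O − E)²/E = (27 − 31.500)² / 31.500 = 0.64.

0.64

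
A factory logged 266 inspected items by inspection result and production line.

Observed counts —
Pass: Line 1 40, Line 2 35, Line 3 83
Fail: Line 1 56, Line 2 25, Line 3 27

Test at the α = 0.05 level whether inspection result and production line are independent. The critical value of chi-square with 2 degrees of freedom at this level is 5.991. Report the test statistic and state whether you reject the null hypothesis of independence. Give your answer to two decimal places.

24.30; reject H₀

Row totals: 158, 108. Column totals: 96, 60, 110. Grand total N = 266.
Expected counts (row total × column total / N):
  Pass, Line 1: 158×96/266 = 57.023
  Pass, Line 2: 158×60/266 = 35.639
  Pass, Line 3: 158×110/266 = 65.338
  Fail, Line 1: 108×96/266 = 38.977
  Fail, Line 2: 108×60/266 = 24.361
  Fail, Line 3: 108×110/266 = 44.662
Contributions (O − E)²/E:
  (40 − 57.023)²/57.023 = 5.0819
  (35 − 35.639)²/35.639 = 0.0115
  (83 − 65.338)²/65.338 = 4.7743
  (56 − 38.977)²/38.977 = 7.4347
  (25 − 24.361)²/24.361 = 0.0168
  (27 − 44.662)²/44.662 = 6.9846
χ² = 5.0819 + 0.0115 + 4.7743 + 7.4347 + 0.0168 + 6.9846 = 24.30
df = (2−1)(3−1) = 2. Since 24.30 > 5.991, reject the null hypothesis of independence at α = 0.05.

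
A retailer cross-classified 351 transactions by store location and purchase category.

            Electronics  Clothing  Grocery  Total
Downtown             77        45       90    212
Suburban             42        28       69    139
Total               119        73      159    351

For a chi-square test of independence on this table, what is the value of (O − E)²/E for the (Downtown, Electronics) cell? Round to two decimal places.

Row total (Downtown) = 212; column total (Electronics) = 119; N = 351.
Expected count E = 212 × 119 / 351 = 71.875.
Contribution = (O − E)²/E = (77 − 71.875)² / 71.875 = 0.37.

0.37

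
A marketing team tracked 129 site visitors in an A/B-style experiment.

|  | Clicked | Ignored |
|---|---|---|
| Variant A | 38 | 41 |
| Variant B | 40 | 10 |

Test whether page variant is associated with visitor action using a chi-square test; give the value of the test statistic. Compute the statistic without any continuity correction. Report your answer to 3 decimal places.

Row totals: 79, 50. Column totals: 78, 51. Grand total N = 129.
Expected counts (row total × column total / N):
  Variant A, Clicked: 79×78/129 = 47.7674
  Variant A, Ignored: 79×51/129 = 31.2326
  Variant B, Clicked: 50×78/129 = 30.2326
  Variant B, Ignored: 50×51/129 = 19.7674
Contributions (O − E)²/E:
  (38 − 47.7674)²/47.7674 = 1.9972
  (41 − 31.2326)²/31.2326 = 3.0546
  (40 − 30.2326)²/30.2326 = 3.1556
  (10 − 19.7674)²/19.7674 = 4.8262
χ² = 1.9972 + 3.0546 + 3.1556 + 4.8262 = 13.034

13.034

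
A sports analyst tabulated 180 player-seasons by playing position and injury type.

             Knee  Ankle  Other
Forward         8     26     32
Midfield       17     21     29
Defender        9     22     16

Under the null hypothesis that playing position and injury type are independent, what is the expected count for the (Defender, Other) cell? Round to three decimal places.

Row total (Defender) = 47; column total (Other) = 77; grand total N = 180.
Expected count = (row total × column total) / N = 47 × 77 / 180 = 20.106.

20.106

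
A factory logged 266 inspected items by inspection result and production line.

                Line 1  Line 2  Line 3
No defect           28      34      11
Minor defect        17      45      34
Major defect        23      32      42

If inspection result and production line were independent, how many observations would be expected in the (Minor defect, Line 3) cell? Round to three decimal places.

31.398

Row total (Minor defect) = 96; column total (Line 3) = 87; grand total N = 266.
Expected count = (row total × column total) / N = 96 × 87 / 266 = 31.398.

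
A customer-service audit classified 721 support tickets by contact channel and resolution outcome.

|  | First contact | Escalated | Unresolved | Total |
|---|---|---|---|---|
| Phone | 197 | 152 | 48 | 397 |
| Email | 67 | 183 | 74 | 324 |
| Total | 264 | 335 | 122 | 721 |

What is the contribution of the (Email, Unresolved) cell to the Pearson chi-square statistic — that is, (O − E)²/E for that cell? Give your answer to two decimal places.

Row total (Email) = 324; column total (Unresolved) = 122; N = 721.
Expected count E = 324 × 122 / 721 = 54.824.
Contribution = (O − E)²/E = (74 − 54.824)² / 54.824 = 6.71.

6.71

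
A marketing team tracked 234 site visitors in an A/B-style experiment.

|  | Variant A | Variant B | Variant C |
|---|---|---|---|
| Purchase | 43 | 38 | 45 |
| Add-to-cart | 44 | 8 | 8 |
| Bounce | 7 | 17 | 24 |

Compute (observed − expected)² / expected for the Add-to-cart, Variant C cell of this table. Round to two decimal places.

Row total (Add-to-cart) = 60; column total (Variant C) = 77; N = 234.
Expected count E = 60 × 77 / 234 = 19.7436.
Contribution = (O − E)²/E = (8 − 19.7436)² / 19.7436 = 6.99.

6.99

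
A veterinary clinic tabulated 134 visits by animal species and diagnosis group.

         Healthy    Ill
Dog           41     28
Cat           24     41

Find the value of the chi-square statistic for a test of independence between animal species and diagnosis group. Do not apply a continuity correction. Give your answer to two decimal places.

6.78

Row totals: 69, 65. Column totals: 65, 69. Grand total N = 134.
Expected counts (row total × column total / N):
  Dog, Healthy: 69×65/134 = 33.470
  Dog, Ill: 69×69/134 = 35.530
  Cat, Healthy: 65×65/134 = 31.530
  Cat, Ill: 65×69/134 = 33.470
Contributions (O − E)²/E:
  (41 − 33.470)²/33.470 = 1.6941
  (28 − 35.530)²/35.530 = 1.5959
  (24 − 31.530)²/31.530 = 1.7983
  (41 − 33.470)²/33.470 = 1.6941
χ² = 1.6941 + 1.5959 + 1.7983 + 1.6941 = 6.78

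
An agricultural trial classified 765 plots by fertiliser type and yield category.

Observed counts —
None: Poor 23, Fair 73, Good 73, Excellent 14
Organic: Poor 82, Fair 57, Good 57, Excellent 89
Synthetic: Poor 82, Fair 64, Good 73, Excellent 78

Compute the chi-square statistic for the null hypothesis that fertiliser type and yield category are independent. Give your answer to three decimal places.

79.016

Row totals: 183, 285, 297. Column totals: 187, 194, 203, 181. Grand total N = 765.
Expected counts (row total × column total / N):
  None, Poor: 183×187/765 = 44.7333
  None, Fair: 183×194/765 = 46.4078
  None, Good: 183×203/765 = 48.5608
  None, Excellent: 183×181/765 = 43.2980
  Organic, Poor: 285×187/765 = 69.6667
  Organic, Fair: 285×194/765 = 72.2745
  Organic, Good: 285×203/765 = 75.6275
  Organic, Excellent: 285×181/765 = 67.4314
  Synthetic, Poor: 297×187/765 = 72.6000
  Synthetic, Fair: 297×194/765 = 75.3176
  Synthetic, Good: 297×203/765 = 78.8118
  Synthetic, Excellent: 297×181/765 = 70.2706
Contributions (O − E)²/E:
  (23 − 44.7333)²/44.7333 = 10.5589
  (73 − 46.4078)²/46.4078 = 15.2376
  (73 − 48.5608)²/48.5608 = 12.2995
  (14 − 43.2980)²/43.2980 = 19.8248
  (82 − 69.6667)²/69.6667 = 2.1834
  (57 − 72.2745)²/72.2745 = 3.2281
  (57 − 75.6275)²/75.6275 = 4.5881
  (89 − 67.4314)²/67.4314 = 6.8989
  (82 − 72.6000)²/72.6000 = 1.2171
  (64 − 75.3176)²/75.3176 = 1.7006
  (73 − 78.8118)²/78.8118 = 0.4286
  (78 − 70.2706)²/70.2706 = 0.8502
χ² = 10.5589 + 15.2376 + 12.2995 + 19.8248 + 2.1834 + 3.2281 + 4.5881 + 6.8989 + 1.2171 + 1.7006 + 0.4286 + 0.8502 = 79.016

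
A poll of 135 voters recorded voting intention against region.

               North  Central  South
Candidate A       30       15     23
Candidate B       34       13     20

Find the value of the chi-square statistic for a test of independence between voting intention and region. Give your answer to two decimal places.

Row totals: 68, 67. Column totals: 64, 28, 43. Grand total N = 135.
Expected counts (row total × column total / N):
  Candidate A, North: 68×64/135 = 32.237
  Candidate A, Central: 68×28/135 = 14.104
  Candidate A, South: 68×43/135 = 21.659
  Candidate B, North: 67×64/135 = 31.763
  Candidate B, Central: 67×28/135 = 13.896
  Candidate B, South: 67×43/135 = 21.341
Contributions (O − E)²/E:
  (30 − 32.237)²/32.237 = 0.1552
  (15 − 14.104)²/14.104 = 0.0569
  (23 − 21.659)²/21.659 = 0.0830
  (34 − 31.763)²/31.763 = 0.1575
  (13 − 13.896)²/13.896 = 0.0578
  (20 − 21.341)²/21.341 = 0.0843
χ² = 0.1552 + 0.0569 + 0.0830 + 0.1575 + 0.0578 + 0.0843 = 0.59

0.59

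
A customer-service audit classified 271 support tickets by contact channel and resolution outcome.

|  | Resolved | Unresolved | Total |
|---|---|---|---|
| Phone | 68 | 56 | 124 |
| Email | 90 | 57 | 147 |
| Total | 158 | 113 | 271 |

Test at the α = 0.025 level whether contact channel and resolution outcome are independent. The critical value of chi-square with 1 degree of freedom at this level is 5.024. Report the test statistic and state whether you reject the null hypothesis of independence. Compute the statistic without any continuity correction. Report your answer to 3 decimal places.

Grand total N = 271.
Expected counts (row total × column total / N):
  Phone, Resolved: 124×158/271 = 72.2952
  Phone, Unresolved: 124×113/271 = 51.7048
  Email, Resolved: 147×158/271 = 85.7048
  Email, Unresolved: 147×113/271 = 61.2952
Contributions (O − E)²/E:
  (68 − 72.2952)²/72.2952 = 0.2552
  (56 − 51.7048)²/51.7048 = 0.3568
  (90 − 85.7048)²/85.7048 = 0.2153
  (57 − 61.2952)²/61.2952 = 0.3010
χ² = 0.2552 + 0.3568 + 0.2153 + 0.3010 = 1.128
df = (2−1)(2−1) = 1. Since 1.128 < 5.024, fail to reject the null hypothesis of independence at α = 0.025.

1.128; fail to reject H₀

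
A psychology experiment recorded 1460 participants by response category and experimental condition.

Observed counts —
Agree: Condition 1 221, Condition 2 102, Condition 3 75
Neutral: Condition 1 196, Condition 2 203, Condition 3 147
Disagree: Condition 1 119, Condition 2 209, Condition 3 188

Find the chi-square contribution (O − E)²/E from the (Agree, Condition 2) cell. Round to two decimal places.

10.37

Row total (Agree) = 398; column total (Condition 2) = 514; N = 1460.
Expected count E = 398 × 514 / 1460 = 140.118.
Contribution = (O − E)²/E = (102 − 140.118)² / 140.118 = 10.37.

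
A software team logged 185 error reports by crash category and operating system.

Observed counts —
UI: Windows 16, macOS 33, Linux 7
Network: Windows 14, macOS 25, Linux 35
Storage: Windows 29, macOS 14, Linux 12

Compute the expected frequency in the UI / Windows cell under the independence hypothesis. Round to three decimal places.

Row total (UI) = 56; column total (Windows) = 59; grand total N = 185.
Expected count = (row total × column total) / N = 56 × 59 / 185 = 17.859.

17.859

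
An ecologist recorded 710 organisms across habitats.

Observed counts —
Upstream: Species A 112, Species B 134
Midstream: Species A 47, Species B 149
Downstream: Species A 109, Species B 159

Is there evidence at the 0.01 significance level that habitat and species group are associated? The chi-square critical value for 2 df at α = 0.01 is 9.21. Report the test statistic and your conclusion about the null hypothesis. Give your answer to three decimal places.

23.124; reject H₀

Row totals: 246, 196, 268. Column totals: 268, 442. Grand total N = 710.
Expected counts (row total × column total / N):
  Upstream, Species A: 246×268/710 = 92.8563
  Upstream, Species B: 246×442/710 = 153.1437
  Midstream, Species A: 196×268/710 = 73.9831
  Midstream, Species B: 196×442/710 = 122.0169
  Downstream, Species A: 268×268/710 = 101.1606
  Downstream, Species B: 268×442/710 = 166.8394
Contributions (O − E)²/E:
  (112 − 92.8563)²/92.8563 = 3.9468
  (134 − 153.1437)²/153.1437 = 2.3931
  (47 − 73.9831)²/73.9831 = 9.8413
  (149 − 122.0169)²/122.0169 = 5.9671
  (109 − 101.1606)²/101.1606 = 0.6075
  (159 − 166.8394)²/166.8394 = 0.3684
χ² = 3.9468 + 2.3931 + 9.8413 + 5.9671 + 0.6075 + 0.3684 = 23.124
df = (3−1)(2−1) = 2. Since 23.124 > 9.21, reject the null hypothesis of independence at α = 0.01.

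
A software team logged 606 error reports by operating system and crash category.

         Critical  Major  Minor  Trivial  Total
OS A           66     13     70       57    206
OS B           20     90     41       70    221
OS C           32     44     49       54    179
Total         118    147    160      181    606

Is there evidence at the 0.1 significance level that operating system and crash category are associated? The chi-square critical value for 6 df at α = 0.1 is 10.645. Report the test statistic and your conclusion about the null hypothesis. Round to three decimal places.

91.616; reject H₀

Grand total N = 606.
Expected counts (row total × column total / N):
  OS A, Critical: 206×118/606 = 40.1122
  OS A, Major: 206×147/606 = 49.9703
  OS A, Minor: 206×160/606 = 54.3894
  OS A, Trivial: 206×181/606 = 61.5281
  OS B, Critical: 221×118/606 = 43.0330
  OS B, Major: 221×147/606 = 53.6089
  OS B, Minor: 221×160/606 = 58.3498
  OS B, Trivial: 221×181/606 = 66.0083
  OS C, Critical: 179×118/606 = 34.8548
  OS C, Major: 179×147/606 = 43.4208
  OS C, Minor: 179×160/606 = 47.2607
  OS C, Trivial: 179×181/606 = 53.4637
Contributions (O − E)²/E:
  (66 − 40.1122)²/40.1122 = 16.7076
  (13 − 49.9703)²/49.9703 = 27.3523
  (70 − 54.3894)²/54.3894 = 4.4805
  (57 − 61.5281)²/61.5281 = 0.3332
  (20 − 43.0330)²/43.0330 = 12.3282
  (90 − 53.6089)²/53.6089 = 24.7032
  (41 − 58.3498)²/58.3498 = 5.1588
  (70 − 66.0083)²/66.0083 = 0.2414
  (32 − 34.8548)²/34.8548 = 0.2338
  (44 − 43.4208)²/43.4208 = 0.0077
  (49 − 47.2607)²/47.2607 = 0.0640
  (54 − 53.4637)²/53.4637 = 0.0054
χ² = 16.7076 + 27.3523 + 4.4805 + 0.3332 + 12.3282 + 24.7032 + 5.1588 + 0.2414 + 0.2338 + 0.0077 + 0.0640 + 0.0054 = 91.616
df = (3−1)(4−1) = 6. Since 91.616 > 10.645, reject the null hypothesis of independence at α = 0.1.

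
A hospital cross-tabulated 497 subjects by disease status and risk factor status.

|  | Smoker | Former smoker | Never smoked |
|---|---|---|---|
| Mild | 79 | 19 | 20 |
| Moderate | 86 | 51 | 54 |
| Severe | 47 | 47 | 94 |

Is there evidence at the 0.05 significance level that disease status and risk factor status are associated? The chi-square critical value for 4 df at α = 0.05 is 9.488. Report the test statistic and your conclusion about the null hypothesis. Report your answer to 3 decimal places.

60.306; reject H₀

Row totals: 118, 191, 188. Column totals: 212, 117, 168. Grand total N = 497.
Expected counts (row total × column total / N):
  Mild, Smoker: 118×212/497 = 50.3340
  Mild, Former smoker: 118×117/497 = 27.7787
  Mild, Never smoked: 118×168/497 = 39.8873
  Moderate, Smoker: 191×212/497 = 81.4728
  Moderate, Former smoker: 191×117/497 = 44.9638
  Moderate, Never smoked: 191×168/497 = 64.5634
  Severe, Smoker: 188×212/497 = 80.1932
  Severe, Former smoker: 188×117/497 = 44.2575
  Severe, Never smoked: 188×168/497 = 63.5493
Contributions (O − E)²/E:
  (79 − 50.3340)²/50.3340 = 16.3257
  (19 − 27.7787)²/27.7787 = 2.7743
  (20 − 39.8873)²/39.8873 = 9.9156
  (86 − 81.4728)²/81.4728 = 0.2516
  (51 − 44.9638)²/44.9638 = 0.8103
  (54 − 64.5634)²/64.5634 = 1.7283
  (47 − 80.1932)²/80.1932 = 13.7392
  (47 − 44.2575)²/44.2575 = 0.1699
  (94 − 63.5493)²/63.5493 = 14.5910
χ² = 16.3257 + 2.7743 + 9.9156 + 0.2516 + 0.8103 + 1.7283 + 13.7392 + 0.1699 + 14.5910 = 60.306
df = (3−1)(3−1) = 4. Since 60.306 > 9.488, reject the null hypothesis of independence at α = 0.05.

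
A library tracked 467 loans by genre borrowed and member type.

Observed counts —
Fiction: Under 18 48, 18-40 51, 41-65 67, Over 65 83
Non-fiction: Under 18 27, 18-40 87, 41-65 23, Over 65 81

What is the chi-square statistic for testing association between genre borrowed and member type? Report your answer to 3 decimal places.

34.903

Row totals: 249, 218. Column totals: 75, 138, 90, 164. Grand total N = 467.
Expected counts (row total × column total / N):
  Fiction, Under 18: 249×75/467 = 39.9893
  Fiction, 18-40: 249×138/467 = 73.5803
  Fiction, 41-65: 249×90/467 = 47.9872
  Fiction, Over 65: 249×164/467 = 87.4433
  Non-fiction, Under 18: 218×75/467 = 35.0107
  Non-fiction, 18-40: 218×138/467 = 64.4197
  Non-fiction, 41-65: 218×90/467 = 42.0128
  Non-fiction, Over 65: 218×164/467 = 76.5567
Contributions (O − E)²/E:
  (48 − 39.9893)²/39.9893 = 1.6047
  (51 − 73.5803)²/73.5803 = 6.9294
  (67 − 47.9872)²/47.9872 = 7.5330
  (83 − 87.4433)²/87.4433 = 0.2258
  (27 − 35.0107)²/35.0107 = 1.8329
  (87 − 64.4197)²/64.4197 = 7.9148
  (23 − 42.0128)²/42.0128 = 8.6042
  (81 − 76.5567)²/76.5567 = 0.2579
χ² = 1.6047 + 6.9294 + 7.5330 + 0.2258 + 1.8329 + 7.9148 + 8.6042 + 0.2579 = 34.903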